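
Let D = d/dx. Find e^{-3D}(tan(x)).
\tan{\left(x - 3 \right)}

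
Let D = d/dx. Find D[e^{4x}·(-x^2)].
2 x \left(- 2 x - 1\right) e^{4 x}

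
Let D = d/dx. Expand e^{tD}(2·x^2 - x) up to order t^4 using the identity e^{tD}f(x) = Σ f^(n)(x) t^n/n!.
2 t^{2} + t \left(4 x - 1\right) + 2 x^{2} - x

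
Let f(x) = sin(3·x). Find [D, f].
3 \cos{\left(3 x \right)}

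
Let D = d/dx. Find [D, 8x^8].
64 x^{7}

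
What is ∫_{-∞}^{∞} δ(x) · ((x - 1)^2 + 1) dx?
2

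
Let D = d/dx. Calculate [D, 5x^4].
20 x^{3}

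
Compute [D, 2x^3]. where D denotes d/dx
6 x^{2}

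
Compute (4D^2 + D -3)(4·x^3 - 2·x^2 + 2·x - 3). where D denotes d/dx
- 12 x^{3} + 18 x^{2} + 86 x - 5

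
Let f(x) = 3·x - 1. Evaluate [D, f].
3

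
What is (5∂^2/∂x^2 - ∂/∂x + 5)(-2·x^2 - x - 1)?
- 10 x^{2} - x - 24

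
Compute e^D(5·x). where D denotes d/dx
5 x + 5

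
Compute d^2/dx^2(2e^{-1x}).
2 e^{- x}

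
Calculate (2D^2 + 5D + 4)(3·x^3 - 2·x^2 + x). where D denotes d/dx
12 x^{3} + 37 x^{2} + 20 x - 3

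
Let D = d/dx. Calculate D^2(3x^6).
90 x^{4}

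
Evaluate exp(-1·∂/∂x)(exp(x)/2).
\frac{e^{x - 1}}{2}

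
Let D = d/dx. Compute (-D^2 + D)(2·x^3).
6 x \left(x - 2\right)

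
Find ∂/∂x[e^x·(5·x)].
5 \left(x + 1\right) e^{x}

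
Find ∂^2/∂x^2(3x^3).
18 x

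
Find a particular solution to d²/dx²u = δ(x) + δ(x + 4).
\frac{|x|}{2} + \frac{|x + 4|}{2}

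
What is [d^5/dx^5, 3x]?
15\frac{d^{4}}{dx^{4}}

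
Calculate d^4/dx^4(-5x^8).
- 8400 x^{4}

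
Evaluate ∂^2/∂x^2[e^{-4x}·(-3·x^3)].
6 x \left(- 8 x^{2} + 12 x - 3\right) e^{- 4 x}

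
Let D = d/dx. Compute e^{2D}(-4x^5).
- 4 x^{5} - 40 x^{4} - 160 x^{3} - 320 x^{2} - 320 x - 128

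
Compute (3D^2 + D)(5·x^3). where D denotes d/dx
15 x \left(x + 6\right)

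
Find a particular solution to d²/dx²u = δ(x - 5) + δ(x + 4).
\frac{|x - 5|}{2} + \frac{|x + 4|}{2}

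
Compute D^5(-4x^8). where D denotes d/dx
- 26880 x^{3}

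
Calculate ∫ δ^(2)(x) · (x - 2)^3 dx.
-12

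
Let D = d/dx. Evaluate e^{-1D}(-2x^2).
- 2 x^{2} + 4 x - 2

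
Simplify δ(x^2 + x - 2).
\frac{\delta(x + 2) + \delta(x - 1)}{3}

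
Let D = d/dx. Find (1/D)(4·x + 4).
2 x^{2} + 4 x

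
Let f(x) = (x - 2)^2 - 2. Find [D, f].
2 x - 4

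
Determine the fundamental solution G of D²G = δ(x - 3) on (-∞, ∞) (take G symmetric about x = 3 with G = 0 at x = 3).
\frac{|x - 3|}{2}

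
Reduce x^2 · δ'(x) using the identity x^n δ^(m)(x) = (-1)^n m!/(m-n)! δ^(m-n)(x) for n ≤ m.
0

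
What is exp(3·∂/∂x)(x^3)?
x^{3} + 9 x^{2} + 27 x + 27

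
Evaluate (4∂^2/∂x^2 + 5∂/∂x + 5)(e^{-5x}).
80 e^{- 5 x}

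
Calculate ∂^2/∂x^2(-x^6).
- 30 x^{4}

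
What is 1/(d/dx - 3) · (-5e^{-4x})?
\frac{5 e^{- 4 x}}{7}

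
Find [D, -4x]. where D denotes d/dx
-4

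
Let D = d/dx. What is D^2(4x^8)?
224 x^{6}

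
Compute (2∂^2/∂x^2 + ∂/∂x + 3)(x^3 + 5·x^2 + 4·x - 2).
3 x^{3} + 18 x^{2} + 34 x + 18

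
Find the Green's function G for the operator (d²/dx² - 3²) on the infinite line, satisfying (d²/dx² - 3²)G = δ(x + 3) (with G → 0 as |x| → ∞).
-\frac{e^{-3|x + 3|}}{6}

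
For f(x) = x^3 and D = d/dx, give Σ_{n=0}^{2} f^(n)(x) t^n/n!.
x \left(3 t^{2} + 3 t x + x^{2}\right)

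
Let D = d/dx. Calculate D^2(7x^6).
210 x^{4}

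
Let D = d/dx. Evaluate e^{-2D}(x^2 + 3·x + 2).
x \left(x - 1\right)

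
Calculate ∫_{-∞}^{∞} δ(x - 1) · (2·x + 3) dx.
5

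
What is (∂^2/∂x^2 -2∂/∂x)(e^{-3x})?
15 e^{- 3 x}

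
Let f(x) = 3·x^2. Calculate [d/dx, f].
6 x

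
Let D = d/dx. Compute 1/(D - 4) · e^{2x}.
- \frac{e^{2 x}}{2}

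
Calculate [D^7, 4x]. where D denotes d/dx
28D^{6}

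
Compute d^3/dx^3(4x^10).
2880 x^{7}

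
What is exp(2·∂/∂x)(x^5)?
x^{5} + 10 x^{4} + 40 x^{3} + 80 x^{2} + 80 x + 32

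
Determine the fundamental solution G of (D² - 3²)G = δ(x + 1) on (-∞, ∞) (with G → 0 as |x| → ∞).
-\frac{e^{-3|x + 1|}}{6}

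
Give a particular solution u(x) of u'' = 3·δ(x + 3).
\frac{3|x + 3|}{2}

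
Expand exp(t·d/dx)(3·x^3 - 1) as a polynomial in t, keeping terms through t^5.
3 t^{3} + 9 t^{2} x + 9 t x^{2} + 3 x^{3} - 1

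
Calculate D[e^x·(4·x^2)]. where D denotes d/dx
4 x \left(x + 2\right) e^{x}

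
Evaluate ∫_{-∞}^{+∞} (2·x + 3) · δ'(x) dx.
-2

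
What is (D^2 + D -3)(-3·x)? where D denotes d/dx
9 x - 3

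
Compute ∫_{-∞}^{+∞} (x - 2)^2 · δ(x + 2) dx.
16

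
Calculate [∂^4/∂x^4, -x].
-4\frac{d^{3}}{dx^{3}}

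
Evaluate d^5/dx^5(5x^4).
0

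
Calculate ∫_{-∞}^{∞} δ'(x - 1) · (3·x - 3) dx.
-3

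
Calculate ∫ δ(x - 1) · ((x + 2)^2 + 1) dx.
10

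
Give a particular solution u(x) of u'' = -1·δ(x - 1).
-\frac{|x - 1|}{2}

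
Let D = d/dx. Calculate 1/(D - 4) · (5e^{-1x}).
- e^{- x}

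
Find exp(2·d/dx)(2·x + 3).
2 x + 7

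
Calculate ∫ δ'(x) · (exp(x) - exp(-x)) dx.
-2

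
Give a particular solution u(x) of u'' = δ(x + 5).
\frac{|x + 5|}{2}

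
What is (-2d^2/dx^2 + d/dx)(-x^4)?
4 x^{2} \left(6 - x\right)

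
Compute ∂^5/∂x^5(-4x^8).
- 26880 x^{3}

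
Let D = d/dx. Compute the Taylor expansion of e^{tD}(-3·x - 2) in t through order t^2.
- 3 t - 3 x - 2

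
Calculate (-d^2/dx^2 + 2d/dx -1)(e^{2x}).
- e^{2 x}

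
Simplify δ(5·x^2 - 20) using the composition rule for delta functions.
\frac{\delta(x - 2) + \delta(x + 2)}{20}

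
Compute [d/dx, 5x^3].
15 x^{2}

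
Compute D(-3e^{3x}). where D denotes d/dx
- 9 e^{3 x}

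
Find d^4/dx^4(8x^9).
24192 x^{5}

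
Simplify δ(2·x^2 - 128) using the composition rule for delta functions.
\frac{\delta(x - 8) + \delta(x + 8)}{32}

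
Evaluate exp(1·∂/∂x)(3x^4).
3 x^{4} + 12 x^{3} + 18 x^{2} + 12 x + 3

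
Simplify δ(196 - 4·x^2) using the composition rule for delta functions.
\frac{\delta(x - 7) + \delta(x + 7)}{56}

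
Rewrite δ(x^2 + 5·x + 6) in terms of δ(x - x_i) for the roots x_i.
\frac{\delta(x + 3) + \delta(x + 2)}{1}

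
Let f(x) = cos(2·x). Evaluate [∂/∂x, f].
- 2 \sin{\left(2 x \right)}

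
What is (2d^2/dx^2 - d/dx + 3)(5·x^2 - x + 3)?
15 x^{2} - 13 x + 30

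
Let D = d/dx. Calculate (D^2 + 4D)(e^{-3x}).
- 3 e^{- 3 x}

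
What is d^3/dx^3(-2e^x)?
- 2 e^{x}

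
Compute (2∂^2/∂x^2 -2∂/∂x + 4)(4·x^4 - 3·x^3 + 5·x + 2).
16 x^{4} - 44 x^{3} + 114 x^{2} - 16 x - 2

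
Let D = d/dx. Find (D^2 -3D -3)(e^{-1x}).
e^{- x}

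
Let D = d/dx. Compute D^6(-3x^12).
- 1995840 x^{6}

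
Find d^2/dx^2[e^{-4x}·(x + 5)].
8 \left(2 x + 9\right) e^{- 4 x}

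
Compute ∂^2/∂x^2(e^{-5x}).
25 e^{- 5 x}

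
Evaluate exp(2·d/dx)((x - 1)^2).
x^{2} + 2 x + 1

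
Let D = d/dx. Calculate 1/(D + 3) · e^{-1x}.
\frac{e^{- x}}{2}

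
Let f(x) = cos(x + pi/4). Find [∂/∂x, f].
- \sin{\left(x + \frac{\pi}{4} \right)}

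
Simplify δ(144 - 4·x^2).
\frac{\delta(x - 6) + \delta(x + 6)}{48}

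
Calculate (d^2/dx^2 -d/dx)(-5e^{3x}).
- 30 e^{3 x}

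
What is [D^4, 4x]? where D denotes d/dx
16D^{3}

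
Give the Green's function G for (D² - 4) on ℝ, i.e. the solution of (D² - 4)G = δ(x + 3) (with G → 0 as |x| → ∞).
-\frac{e^{-2|x + 3|}}{4}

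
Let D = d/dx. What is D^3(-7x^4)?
- 168 x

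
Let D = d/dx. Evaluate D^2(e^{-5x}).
25 e^{- 5 x}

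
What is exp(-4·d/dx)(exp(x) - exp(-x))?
- e^{4 - x} + e^{x - 4}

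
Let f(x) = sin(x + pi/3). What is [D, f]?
\cos{\left(x + \frac{\pi}{3} \right)}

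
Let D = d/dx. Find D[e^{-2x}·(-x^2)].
2 x \left(x - 1\right) e^{- 2 x}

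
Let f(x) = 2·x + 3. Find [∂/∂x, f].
2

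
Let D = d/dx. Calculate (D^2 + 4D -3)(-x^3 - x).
3 x^{3} - 12 x^{2} - 3 x - 4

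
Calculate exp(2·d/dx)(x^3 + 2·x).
x^{3} + 6 x^{2} + 14 x + 12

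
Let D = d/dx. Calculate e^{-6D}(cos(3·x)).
\cos{\left(3 x - 18 \right)}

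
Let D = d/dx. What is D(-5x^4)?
- 20 x^{3}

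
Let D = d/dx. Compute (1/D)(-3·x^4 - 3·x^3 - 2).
- \frac{3 x^{5}}{5} - \frac{3 x^{4}}{4} - 2 x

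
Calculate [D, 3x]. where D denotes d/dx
3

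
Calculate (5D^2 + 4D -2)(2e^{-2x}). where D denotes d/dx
20 e^{- 2 x}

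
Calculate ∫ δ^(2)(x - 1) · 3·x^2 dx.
6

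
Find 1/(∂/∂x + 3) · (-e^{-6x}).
\frac{e^{- 6 x}}{3}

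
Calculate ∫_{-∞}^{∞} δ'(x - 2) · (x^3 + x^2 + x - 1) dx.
-17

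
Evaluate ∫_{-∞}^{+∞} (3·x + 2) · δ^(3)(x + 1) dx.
0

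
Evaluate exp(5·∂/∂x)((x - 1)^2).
x^{2} + 8 x + 16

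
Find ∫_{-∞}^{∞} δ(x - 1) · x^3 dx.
1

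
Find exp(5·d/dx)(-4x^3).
- 4 x^{3} - 60 x^{2} - 300 x - 500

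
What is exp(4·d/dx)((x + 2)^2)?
x^{2} + 12 x + 36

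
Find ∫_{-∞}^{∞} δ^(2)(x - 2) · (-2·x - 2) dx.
0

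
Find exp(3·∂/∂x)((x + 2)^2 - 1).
x^{2} + 10 x + 24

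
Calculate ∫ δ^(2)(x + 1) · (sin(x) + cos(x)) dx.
- \cos{\left(1 \right)} + \sin{\left(1 \right)}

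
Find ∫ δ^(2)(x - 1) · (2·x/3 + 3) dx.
0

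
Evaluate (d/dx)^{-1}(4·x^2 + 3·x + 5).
\frac{4 x^{3}}{3} + \frac{3 x^{2}}{2} + 5 x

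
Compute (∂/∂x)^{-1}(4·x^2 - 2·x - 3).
\frac{4 x^{3}}{3} - x^{2} - 3 x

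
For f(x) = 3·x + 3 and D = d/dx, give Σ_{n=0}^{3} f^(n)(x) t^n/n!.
3 t + 3 x + 3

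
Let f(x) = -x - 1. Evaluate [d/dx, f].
-1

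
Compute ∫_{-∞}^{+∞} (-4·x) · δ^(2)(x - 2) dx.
0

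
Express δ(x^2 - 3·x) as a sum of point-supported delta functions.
\frac{\delta(x - 3) + \delta(x)}{3}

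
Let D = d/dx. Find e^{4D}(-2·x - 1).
- 2 x - 9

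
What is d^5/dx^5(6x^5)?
720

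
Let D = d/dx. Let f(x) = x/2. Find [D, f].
\frac{1}{2}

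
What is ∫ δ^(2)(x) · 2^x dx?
\log{\left(2 \right)}^{2}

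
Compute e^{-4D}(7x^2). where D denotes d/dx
7 x^{2} - 56 x + 112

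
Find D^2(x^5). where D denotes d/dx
20 x^{3}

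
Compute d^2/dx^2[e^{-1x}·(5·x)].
5 \left(x - 2\right) e^{- x}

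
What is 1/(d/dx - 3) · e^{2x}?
- e^{2 x}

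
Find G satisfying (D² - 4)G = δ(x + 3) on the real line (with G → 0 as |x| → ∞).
-\frac{e^{-2|x + 3|}}{4}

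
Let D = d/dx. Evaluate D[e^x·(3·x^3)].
3 x^{2} \left(x + 3\right) e^{x}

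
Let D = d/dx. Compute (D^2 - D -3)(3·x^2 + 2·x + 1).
- 9 x^{2} - 12 x + 1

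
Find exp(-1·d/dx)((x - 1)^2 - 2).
x^{2} - 4 x + 2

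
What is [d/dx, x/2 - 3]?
\frac{1}{2}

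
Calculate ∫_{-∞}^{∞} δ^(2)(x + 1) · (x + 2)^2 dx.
2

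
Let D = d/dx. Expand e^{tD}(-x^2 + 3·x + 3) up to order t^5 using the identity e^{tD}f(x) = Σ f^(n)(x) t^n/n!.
- t^{2} - t \left(2 x - 3\right) - x^{2} + 3 x + 3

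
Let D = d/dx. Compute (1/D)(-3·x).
- \frac{3 x^{2}}{2}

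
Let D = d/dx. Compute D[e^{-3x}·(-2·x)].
2 \left(3 x - 1\right) e^{- 3 x}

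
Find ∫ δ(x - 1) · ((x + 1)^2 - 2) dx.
2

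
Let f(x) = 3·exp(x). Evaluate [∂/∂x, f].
3 e^{x}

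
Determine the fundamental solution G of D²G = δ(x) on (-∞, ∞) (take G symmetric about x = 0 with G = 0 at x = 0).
\frac{|x|}{2}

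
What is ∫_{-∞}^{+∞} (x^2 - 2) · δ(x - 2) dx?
2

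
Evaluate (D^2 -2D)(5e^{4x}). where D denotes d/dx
40 e^{4 x}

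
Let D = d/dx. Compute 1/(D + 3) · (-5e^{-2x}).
- 5 e^{- 2 x}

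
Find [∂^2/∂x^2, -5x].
-10\frac{d}{dx}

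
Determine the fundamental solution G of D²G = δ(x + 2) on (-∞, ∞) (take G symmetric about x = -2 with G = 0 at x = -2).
\frac{|x + 2|}{2}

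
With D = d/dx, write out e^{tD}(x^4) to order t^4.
t^{4} + 4 t^{3} x + 6 t^{2} x^{2} + 4 t x^{3} + x^{4}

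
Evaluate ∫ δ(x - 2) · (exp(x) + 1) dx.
1 + e^{2}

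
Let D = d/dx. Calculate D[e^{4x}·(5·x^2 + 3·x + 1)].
\left(20 x^{2} + 22 x + 7\right) e^{4 x}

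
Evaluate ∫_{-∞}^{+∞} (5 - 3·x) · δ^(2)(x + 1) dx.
0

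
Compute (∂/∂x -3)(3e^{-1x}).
- 12 e^{- x}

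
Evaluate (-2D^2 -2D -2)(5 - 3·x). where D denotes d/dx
6 x - 4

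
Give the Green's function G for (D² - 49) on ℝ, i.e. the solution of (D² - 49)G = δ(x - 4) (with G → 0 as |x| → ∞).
-\frac{e^{-7|x - 4|}}{14}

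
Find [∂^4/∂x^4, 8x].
32\frac{d^{3}}{dx^{3}}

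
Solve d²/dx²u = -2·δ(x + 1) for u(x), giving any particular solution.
-|x + 1|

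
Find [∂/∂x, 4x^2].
8 x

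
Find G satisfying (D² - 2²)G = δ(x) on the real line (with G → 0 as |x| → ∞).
-\frac{e^{-2|x|}}{4}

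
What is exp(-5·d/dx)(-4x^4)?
- 4 x^{4} + 80 x^{3} - 600 x^{2} + 2000 x - 2500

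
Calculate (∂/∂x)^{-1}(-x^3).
- \frac{x^{4}}{4}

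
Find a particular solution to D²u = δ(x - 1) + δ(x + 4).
\frac{|x - 1|}{2} + \frac{|x + 4|}{2}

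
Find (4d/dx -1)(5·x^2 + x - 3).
- 5 x^{2} + 39 x + 7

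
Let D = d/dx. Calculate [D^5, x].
5D^{4}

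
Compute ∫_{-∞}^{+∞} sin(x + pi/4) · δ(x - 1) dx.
\sin{\left(\frac{\pi}{4} + 1 \right)}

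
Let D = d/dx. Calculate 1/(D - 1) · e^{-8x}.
- \frac{e^{- 8 x}}{9}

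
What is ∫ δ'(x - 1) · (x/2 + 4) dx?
- \frac{1}{2}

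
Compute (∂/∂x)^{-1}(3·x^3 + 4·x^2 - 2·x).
\frac{3 x^{4}}{4} + \frac{4 x^{3}}{3} - x^{2}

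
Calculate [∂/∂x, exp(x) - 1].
e^{x}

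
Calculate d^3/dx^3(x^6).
120 x^{3}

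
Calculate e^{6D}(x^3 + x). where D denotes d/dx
x^{3} + 18 x^{2} + 109 x + 222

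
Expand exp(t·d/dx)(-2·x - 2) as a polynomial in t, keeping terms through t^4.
- 2 t - 2 x - 2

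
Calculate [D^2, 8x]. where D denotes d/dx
16D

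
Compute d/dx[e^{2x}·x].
\left(2 x + 1\right) e^{2 x}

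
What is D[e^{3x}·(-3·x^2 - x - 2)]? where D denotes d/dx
\left(- 9 x^{2} - 9 x - 7\right) e^{3 x}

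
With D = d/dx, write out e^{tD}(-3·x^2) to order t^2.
- 3 t^{2} - 6 t x - 3 x^{2}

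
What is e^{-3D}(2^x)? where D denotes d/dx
2^{x - 3}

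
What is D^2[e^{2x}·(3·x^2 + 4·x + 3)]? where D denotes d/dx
\left(12 x^{2} + 40 x + 34\right) e^{2 x}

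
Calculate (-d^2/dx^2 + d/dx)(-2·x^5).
10 x^{3} \left(4 - x\right)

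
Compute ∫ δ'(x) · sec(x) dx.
0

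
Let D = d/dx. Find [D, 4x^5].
20 x^{4}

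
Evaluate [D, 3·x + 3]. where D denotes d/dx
3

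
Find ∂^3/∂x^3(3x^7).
630 x^{4}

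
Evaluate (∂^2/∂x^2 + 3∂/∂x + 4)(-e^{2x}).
- 14 e^{2 x}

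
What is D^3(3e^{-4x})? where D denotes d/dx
- 192 e^{- 4 x}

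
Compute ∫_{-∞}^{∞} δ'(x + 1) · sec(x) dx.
\tan{\left(1 \right)} \sec{\left(1 \right)}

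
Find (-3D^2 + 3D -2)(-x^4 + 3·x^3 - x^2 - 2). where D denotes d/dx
2 x^{4} - 18 x^{3} + 65 x^{2} - 60 x + 10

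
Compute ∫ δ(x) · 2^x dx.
1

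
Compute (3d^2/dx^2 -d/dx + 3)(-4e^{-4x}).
- 220 e^{- 4 x}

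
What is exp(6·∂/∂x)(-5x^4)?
- 5 x^{4} - 120 x^{3} - 1080 x^{2} - 4320 x - 6480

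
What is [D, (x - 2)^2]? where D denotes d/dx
2 x - 4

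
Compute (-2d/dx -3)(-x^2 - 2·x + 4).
3 x^{2} + 10 x - 8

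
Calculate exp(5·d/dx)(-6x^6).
- 6 x^{6} - 180 x^{5} - 2250 x^{4} - 15000 x^{3} - 56250 x^{2} - 112500 x - 93750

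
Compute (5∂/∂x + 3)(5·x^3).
15 x^{2} \left(x + 5\right)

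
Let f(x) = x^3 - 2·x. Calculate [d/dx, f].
3 x^{2} - 2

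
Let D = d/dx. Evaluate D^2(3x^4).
36 x^{2}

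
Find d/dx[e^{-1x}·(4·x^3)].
4 x^{2} \left(3 - x\right) e^{- x}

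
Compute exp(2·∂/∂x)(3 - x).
1 - x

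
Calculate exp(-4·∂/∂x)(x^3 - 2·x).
x^{3} - 12 x^{2} + 46 x - 56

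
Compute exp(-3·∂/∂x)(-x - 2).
1 - x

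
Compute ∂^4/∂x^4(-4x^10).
- 20160 x^{6}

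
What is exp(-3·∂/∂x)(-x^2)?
- x^{2} + 6 x - 9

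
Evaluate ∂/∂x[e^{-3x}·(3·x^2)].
3 x \left(2 - 3 x\right) e^{- 3 x}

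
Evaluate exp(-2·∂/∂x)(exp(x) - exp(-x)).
- e^{2 - x} + e^{x - 2}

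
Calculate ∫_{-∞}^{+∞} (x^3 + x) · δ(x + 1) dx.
-2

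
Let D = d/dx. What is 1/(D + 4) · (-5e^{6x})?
- \frac{e^{6 x}}{2}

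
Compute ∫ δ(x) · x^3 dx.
0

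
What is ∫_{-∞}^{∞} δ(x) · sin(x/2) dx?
0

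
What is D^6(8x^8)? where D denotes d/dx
161280 x^{2}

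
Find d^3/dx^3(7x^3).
42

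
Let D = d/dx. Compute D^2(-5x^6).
- 150 x^{4}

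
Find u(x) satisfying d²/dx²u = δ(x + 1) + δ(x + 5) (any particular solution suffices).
\frac{|x + 1|}{2} + \frac{|x + 5|}{2}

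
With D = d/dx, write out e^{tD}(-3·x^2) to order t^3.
- 3 t^{2} - 6 t x - 3 x^{2}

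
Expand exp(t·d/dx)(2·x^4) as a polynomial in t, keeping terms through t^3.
2 x \left(4 t^{3} + 6 t^{2} x + 4 t x^{2} + x^{3}\right)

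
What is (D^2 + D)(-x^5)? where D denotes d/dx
5 x^{3} \left(- x - 4\right)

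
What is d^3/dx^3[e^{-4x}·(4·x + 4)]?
64 \left(- 4 x - 1\right) e^{- 4 x}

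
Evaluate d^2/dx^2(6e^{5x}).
150 e^{5 x}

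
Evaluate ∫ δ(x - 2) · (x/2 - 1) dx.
0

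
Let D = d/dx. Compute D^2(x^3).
6 x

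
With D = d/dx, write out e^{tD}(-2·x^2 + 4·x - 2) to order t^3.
- 2 t^{2} - 4 t \left(x - 1\right) - 2 x^{2} + 4 x - 2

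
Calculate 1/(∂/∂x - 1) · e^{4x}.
\frac{e^{4 x}}{3}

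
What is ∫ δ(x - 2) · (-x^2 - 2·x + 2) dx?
-6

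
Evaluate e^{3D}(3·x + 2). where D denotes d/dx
3 x + 11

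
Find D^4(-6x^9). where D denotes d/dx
- 18144 x^{5}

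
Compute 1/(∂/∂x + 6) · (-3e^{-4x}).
- \frac{3 e^{- 4 x}}{2}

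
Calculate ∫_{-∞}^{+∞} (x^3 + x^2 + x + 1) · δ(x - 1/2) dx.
\frac{15}{8}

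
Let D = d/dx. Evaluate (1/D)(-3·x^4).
- \frac{3 x^{5}}{5}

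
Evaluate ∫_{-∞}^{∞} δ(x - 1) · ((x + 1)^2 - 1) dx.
3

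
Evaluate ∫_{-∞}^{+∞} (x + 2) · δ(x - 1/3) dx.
\frac{7}{3}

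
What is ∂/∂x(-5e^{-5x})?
25 e^{- 5 x}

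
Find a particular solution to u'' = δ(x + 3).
\frac{|x + 3|}{2}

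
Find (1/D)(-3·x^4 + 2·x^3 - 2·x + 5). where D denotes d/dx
- \frac{3 x^{5}}{5} + \frac{x^{4}}{2} - x^{2} + 5 x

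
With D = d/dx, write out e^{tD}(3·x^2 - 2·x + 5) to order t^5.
3 t^{2} + 2 t \left(3 x - 1\right) + 3 x^{2} - 2 x + 5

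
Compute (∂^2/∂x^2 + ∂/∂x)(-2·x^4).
8 x^{2} \left(- x - 3\right)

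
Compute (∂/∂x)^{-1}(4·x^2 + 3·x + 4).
\frac{4 x^{3}}{3} + \frac{3 x^{2}}{2} + 4 x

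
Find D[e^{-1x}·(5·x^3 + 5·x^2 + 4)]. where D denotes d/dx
\left(- 5 x^{3} + 10 x^{2} + 10 x - 4\right) e^{- x}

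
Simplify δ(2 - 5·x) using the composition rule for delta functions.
\frac{\delta(x - 2/5)}{5}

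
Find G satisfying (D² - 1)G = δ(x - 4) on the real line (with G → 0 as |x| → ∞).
-\frac{e^{-|x - 4|}}{2}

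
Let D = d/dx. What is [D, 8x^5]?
40 x^{4}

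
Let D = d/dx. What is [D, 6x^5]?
30 x^{4}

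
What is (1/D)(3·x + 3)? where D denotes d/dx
\frac{3 x^{2}}{2} + 3 x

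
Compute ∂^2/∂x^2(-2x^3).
- 12 x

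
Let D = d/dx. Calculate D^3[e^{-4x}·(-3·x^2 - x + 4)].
8 \left(24 x^{2} - 28 x - 29\right) e^{- 4 x}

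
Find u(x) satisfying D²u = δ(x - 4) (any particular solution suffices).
\frac{|x - 4|}{2}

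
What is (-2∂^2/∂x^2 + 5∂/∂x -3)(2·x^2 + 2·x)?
- 6 x^{2} + 14 x + 2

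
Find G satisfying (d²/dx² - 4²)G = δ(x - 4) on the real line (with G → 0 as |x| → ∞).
-\frac{e^{-4|x - 4|}}{8}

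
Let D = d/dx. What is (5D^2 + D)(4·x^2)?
8 x + 40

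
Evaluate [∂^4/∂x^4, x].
4\frac{d^{3}}{dx^{3}}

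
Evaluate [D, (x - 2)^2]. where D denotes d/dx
2 x - 4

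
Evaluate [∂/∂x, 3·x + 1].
3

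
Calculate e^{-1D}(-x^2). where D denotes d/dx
- x^{2} + 2 x - 1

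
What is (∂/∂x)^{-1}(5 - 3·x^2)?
- x^{3} + 5 x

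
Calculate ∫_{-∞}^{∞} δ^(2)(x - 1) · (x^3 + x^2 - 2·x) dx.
8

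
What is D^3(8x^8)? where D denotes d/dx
2688 x^{5}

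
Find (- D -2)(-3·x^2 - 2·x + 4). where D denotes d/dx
6 x^{2} + 10 x - 6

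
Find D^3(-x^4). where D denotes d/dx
- 24 x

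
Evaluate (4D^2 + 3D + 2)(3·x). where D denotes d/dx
6 x + 9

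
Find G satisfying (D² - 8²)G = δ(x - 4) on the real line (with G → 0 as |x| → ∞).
-\frac{e^{-8|x - 4|}}{16}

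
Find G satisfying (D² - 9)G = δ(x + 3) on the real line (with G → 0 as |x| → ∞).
-\frac{e^{-3|x + 3|}}{6}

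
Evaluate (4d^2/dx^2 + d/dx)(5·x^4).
20 x^{2} \left(x + 12\right)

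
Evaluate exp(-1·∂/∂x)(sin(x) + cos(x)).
\sqrt{2} \cos{\left(- x + \frac{\pi}{4} + 1 \right)}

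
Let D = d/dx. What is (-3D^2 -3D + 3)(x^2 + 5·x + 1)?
3 x^{2} + 9 x - 18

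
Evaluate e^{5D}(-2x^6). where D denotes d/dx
- 2 x^{6} - 60 x^{5} - 750 x^{4} - 5000 x^{3} - 18750 x^{2} - 37500 x - 31250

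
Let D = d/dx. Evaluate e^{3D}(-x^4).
- x^{4} - 12 x^{3} - 54 x^{2} - 108 x - 81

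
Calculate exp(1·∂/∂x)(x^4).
x^{4} + 4 x^{3} + 6 x^{2} + 4 x + 1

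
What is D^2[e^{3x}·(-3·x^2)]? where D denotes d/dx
\left(- 27 x^{2} - 36 x - 6\right) e^{3 x}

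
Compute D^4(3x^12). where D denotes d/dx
35640 x^{8}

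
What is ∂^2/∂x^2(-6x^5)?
- 120 x^{3}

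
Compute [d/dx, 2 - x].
-1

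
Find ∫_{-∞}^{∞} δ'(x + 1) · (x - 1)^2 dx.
4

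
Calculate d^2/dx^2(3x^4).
36 x^{2}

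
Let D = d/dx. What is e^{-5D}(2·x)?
2 x - 10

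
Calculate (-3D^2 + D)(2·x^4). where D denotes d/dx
8 x^{2} \left(x - 9\right)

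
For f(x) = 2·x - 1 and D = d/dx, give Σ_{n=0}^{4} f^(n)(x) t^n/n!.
2 t + 2 x - 1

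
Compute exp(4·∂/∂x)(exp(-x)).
e^{- x - 4}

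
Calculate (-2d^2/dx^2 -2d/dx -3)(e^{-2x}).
- 7 e^{- 2 x}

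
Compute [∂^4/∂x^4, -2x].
-8\frac{d^{3}}{dx^{3}}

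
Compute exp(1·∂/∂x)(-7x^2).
- 7 x^{2} - 14 x - 7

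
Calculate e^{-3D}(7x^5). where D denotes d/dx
7 x^{5} - 105 x^{4} + 630 x^{3} - 1890 x^{2} + 2835 x - 1701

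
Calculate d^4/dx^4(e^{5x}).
625 e^{5 x}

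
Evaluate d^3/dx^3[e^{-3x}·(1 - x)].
27 \left(x - 2\right) e^{- 3 x}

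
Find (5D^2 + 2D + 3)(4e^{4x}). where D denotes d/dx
364 e^{4 x}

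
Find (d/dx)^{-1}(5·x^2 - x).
\frac{5 x^{3}}{3} - \frac{x^{2}}{2}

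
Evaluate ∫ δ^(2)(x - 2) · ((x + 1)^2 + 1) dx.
2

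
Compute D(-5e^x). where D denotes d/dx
- 5 e^{x}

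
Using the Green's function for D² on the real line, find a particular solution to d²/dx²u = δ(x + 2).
\frac{|x + 2|}{2}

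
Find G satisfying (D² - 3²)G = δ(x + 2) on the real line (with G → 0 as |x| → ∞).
-\frac{e^{-3|x + 2|}}{6}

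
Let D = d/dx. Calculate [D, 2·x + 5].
2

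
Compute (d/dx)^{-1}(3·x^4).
\frac{3 x^{5}}{5}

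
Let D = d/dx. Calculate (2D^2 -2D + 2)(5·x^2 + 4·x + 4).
10 x^{2} - 12 x + 20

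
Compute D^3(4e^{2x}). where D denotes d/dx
32 e^{2 x}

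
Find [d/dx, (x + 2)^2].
2 x + 4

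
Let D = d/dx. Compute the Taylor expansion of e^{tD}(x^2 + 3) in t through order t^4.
t^{2} + 2 t x + x^{2} + 3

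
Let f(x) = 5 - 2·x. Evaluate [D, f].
-2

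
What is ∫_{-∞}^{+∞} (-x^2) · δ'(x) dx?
0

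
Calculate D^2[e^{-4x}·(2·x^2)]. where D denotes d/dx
4 \left(8 x^{2} - 8 x + 1\right) e^{- 4 x}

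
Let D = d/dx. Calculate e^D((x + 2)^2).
x^{2} + 6 x + 9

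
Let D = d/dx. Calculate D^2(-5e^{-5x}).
- 125 e^{- 5 x}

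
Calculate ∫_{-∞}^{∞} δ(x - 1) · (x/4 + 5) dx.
\frac{21}{4}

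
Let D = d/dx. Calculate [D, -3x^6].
- 18 x^{5}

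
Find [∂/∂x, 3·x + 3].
3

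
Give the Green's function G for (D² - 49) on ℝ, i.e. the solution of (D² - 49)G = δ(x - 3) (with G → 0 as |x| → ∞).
-\frac{e^{-7|x - 3|}}{14}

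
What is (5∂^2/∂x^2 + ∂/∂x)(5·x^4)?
20 x^{2} \left(x + 15\right)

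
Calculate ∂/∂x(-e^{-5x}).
5 e^{- 5 x}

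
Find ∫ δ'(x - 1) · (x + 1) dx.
-1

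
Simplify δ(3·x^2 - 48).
\frac{\delta(x - 4) + \delta(x + 4)}{24}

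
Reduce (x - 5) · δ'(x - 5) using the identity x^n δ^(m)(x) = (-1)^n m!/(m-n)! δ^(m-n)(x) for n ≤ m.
-\delta(x - 5)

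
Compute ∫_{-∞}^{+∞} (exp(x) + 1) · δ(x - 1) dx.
1 + e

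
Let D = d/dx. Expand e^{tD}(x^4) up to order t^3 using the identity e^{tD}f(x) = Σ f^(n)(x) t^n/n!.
x \left(4 t^{3} + 6 t^{2} x + 4 t x^{2} + x^{3}\right)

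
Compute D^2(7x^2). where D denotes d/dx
14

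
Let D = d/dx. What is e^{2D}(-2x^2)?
- 2 x^{2} - 8 x - 8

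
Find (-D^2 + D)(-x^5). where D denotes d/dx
5 x^{3} \left(4 - x\right)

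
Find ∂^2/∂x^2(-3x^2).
-6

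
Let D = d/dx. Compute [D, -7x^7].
- 49 x^{6}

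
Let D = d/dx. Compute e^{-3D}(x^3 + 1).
x^{3} - 9 x^{2} + 27 x - 26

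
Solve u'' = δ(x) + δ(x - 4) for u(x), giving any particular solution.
\frac{|x|}{2} + \frac{|x - 4|}{2}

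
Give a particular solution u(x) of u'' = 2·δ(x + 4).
|x + 4|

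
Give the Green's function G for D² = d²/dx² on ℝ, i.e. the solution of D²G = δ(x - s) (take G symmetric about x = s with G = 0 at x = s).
\frac{|x - s|}{2}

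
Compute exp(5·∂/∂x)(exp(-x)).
e^{- x - 5}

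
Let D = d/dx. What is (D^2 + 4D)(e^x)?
5 e^{x}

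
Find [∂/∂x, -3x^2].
- 6 x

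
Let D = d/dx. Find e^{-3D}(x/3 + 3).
\frac{x}{3} + 2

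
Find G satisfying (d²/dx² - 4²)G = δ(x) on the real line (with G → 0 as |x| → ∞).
-\frac{e^{-4|x|}}{8}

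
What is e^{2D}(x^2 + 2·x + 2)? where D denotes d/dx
x^{2} + 6 x + 10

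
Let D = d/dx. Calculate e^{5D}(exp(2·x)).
e^{2 x + 10}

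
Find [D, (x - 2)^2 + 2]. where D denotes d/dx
2 x - 4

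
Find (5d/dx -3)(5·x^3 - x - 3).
- 15 x^{3} + 75 x^{2} + 3 x + 4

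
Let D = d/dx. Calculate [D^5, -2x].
-10D^{4}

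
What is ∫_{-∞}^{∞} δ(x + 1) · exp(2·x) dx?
e^{-2}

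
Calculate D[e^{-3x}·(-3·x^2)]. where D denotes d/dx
3 x \left(3 x - 2\right) e^{- 3 x}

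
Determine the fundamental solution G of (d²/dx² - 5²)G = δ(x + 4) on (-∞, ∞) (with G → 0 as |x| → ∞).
-\frac{e^{-5|x + 4|}}{10}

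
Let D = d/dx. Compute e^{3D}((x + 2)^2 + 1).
x^{2} + 10 x + 26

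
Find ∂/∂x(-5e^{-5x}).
25 e^{- 5 x}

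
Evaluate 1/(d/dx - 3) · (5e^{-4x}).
- \frac{5 e^{- 4 x}}{7}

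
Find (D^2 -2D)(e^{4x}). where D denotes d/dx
8 e^{4 x}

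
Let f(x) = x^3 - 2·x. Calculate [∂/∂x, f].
3 x^{2} - 2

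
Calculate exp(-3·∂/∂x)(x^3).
x^{3} - 9 x^{2} + 27 x - 27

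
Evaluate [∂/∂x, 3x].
3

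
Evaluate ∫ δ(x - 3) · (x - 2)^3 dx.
1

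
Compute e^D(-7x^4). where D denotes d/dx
- 7 x^{4} - 28 x^{3} - 42 x^{2} - 28 x - 7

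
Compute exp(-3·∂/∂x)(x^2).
x^{2} - 6 x + 9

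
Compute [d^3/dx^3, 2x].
6\frac{d^{2}}{dx^{2}}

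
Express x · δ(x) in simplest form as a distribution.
0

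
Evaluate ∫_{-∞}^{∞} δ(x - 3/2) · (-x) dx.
- \frac{3}{2}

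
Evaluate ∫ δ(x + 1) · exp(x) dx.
e^{-1}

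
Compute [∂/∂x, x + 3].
1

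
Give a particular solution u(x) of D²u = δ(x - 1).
\frac{|x - 1|}{2}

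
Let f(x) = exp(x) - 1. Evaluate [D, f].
e^{x}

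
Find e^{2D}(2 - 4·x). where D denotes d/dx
- 4 x - 6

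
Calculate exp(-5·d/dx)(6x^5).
6 x^{5} - 150 x^{4} + 1500 x^{3} - 7500 x^{2} + 18750 x - 18750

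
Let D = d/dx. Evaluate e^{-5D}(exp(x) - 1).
e^{x - 5} - 1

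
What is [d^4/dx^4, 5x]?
20\frac{d^{3}}{dx^{3}}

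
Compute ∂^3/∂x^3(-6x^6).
- 720 x^{3}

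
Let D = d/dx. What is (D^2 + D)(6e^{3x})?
72 e^{3 x}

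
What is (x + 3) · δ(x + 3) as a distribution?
0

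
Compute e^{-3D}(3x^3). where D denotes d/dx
3 x^{3} - 27 x^{2} + 81 x - 81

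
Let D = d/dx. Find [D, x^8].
8 x^{7}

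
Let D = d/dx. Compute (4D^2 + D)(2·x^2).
4 x + 16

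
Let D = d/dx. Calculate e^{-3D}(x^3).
x^{3} - 9 x^{2} + 27 x - 27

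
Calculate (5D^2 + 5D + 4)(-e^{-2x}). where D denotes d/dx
- 14 e^{- 2 x}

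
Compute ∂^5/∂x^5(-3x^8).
- 20160 x^{3}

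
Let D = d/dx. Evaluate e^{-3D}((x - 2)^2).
x^{2} - 10 x + 25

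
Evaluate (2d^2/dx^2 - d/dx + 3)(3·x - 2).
9 x - 9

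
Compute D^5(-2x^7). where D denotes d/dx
- 5040 x^{2}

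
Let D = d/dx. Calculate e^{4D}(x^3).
x^{3} + 12 x^{2} + 48 x + 64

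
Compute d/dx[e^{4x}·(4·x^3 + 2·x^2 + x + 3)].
\left(16 x^{3} + 20 x^{2} + 8 x + 13\right) e^{4 x}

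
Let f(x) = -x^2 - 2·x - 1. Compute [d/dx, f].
- 2 x - 2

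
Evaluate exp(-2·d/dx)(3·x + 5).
3 x - 1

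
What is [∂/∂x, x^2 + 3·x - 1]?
2 x + 3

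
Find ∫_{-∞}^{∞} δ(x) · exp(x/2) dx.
1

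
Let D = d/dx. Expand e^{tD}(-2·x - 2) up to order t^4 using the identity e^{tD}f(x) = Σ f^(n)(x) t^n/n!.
- 2 t - 2 x - 2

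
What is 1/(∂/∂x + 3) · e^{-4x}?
- e^{- 4 x}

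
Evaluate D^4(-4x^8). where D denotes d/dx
- 6720 x^{4}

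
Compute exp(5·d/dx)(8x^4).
8 x^{4} + 160 x^{3} + 1200 x^{2} + 4000 x + 5000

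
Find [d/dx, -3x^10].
- 30 x^{9}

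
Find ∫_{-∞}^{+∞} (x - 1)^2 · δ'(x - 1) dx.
0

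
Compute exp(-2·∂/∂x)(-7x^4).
- 7 x^{4} + 56 x^{3} - 168 x^{2} + 224 x - 112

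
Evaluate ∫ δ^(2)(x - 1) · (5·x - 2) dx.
0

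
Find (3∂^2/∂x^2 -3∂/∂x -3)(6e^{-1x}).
18 e^{- x}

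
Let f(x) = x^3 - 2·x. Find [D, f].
3 x^{2} - 2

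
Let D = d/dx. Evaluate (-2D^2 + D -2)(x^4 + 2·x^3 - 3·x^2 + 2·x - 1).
- 2 x^{4} - 12 x^{2} - 34 x + 16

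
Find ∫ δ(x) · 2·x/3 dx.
0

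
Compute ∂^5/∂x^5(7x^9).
105840 x^{4}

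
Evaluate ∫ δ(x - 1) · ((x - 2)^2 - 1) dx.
0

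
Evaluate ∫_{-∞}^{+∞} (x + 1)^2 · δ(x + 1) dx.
0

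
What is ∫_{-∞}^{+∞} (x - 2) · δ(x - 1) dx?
-1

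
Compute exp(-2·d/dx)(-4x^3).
- 4 x^{3} + 24 x^{2} - 48 x + 32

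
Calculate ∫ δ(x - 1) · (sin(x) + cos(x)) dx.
\cos{\left(1 \right)} + \sin{\left(1 \right)}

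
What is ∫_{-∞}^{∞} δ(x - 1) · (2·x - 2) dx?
0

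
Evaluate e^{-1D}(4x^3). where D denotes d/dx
4 x^{3} - 12 x^{2} + 12 x - 4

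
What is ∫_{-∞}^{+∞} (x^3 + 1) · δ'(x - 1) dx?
-3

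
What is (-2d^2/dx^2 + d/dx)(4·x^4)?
16 x^{2} \left(x - 6\right)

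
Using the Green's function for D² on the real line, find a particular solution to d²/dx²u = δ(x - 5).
\frac{|x - 5|}{2}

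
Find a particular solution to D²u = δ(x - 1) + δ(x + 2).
\frac{|x - 1|}{2} + \frac{|x + 2|}{2}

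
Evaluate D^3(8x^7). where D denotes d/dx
1680 x^{4}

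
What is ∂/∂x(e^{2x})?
2 e^{2 x}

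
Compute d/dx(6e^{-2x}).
- 12 e^{- 2 x}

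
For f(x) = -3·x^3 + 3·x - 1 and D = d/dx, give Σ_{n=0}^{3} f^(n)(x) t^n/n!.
- 3 t^{3} - 9 t^{2} x - 3 t \left(3 x^{2} - 1\right) - 3 x^{3} + 3 x - 1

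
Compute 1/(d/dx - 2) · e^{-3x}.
- \frac{e^{- 3 x}}{5}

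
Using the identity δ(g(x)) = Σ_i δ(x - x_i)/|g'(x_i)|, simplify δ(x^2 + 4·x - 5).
\frac{\delta(x + 5) + \delta(x - 1)}{6}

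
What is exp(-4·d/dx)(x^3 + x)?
x^{3} - 12 x^{2} + 49 x - 68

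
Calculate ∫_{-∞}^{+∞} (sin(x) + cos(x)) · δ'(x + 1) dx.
- \sin{\left(1 \right)} - \cos{\left(1 \right)}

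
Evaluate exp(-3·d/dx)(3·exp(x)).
3 e^{x - 3}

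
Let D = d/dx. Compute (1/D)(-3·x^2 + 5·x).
- x^{3} + \frac{5 x^{2}}{2}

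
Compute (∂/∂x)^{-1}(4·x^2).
\frac{4 x^{3}}{3}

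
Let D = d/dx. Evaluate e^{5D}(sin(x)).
\sin{\left(x + 5 \right)}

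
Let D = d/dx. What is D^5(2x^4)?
0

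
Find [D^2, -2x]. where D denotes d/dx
-4D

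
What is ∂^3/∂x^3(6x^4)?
144 x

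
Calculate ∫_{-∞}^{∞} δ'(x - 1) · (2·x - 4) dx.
-2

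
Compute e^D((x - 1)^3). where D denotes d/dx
x^{3}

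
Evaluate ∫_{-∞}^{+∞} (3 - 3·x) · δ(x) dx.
3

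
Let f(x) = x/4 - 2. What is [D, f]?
\frac{1}{4}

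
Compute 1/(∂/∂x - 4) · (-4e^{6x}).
- 2 e^{6 x}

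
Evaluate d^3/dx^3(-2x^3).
-12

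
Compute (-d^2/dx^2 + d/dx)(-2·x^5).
10 x^{3} \left(4 - x\right)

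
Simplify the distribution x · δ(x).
0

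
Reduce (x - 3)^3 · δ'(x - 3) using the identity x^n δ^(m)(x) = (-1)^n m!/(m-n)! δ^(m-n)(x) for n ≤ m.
0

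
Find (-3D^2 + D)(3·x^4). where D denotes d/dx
12 x^{2} \left(x - 9\right)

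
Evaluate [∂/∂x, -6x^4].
- 24 x^{3}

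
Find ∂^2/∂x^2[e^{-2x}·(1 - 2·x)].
4 \left(3 - 2 x\right) e^{- 2 x}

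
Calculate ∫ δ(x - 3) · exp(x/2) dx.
e^{\frac{3}{2}}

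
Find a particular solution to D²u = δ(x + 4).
\frac{|x + 4|}{2}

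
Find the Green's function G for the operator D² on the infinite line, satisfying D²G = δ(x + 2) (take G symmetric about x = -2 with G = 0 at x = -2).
\frac{|x + 2|}{2}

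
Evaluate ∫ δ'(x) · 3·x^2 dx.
0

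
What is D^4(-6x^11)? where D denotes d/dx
- 47520 x^{7}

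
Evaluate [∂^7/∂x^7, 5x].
35\frac{d^{6}}{dx^{6}}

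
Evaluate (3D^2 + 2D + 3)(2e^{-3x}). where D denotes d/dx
48 e^{- 3 x}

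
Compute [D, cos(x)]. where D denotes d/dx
- \sin{\left(x \right)}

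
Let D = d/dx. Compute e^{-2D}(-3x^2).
- 3 x^{2} + 12 x - 12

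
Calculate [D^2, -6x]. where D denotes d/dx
-12D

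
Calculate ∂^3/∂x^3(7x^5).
420 x^{2}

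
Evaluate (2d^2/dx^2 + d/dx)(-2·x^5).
10 x^{3} \left(- x - 8\right)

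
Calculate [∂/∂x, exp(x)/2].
\frac{e^{x}}{2}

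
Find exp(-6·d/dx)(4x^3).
4 x^{3} - 72 x^{2} + 432 x - 864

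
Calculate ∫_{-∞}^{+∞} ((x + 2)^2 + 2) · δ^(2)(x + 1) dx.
2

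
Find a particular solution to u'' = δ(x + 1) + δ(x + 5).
\frac{|x + 1|}{2} + \frac{|x + 5|}{2}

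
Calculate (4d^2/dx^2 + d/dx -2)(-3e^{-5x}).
- 279 e^{- 5 x}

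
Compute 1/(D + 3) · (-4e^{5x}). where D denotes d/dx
- \frac{e^{5 x}}{2}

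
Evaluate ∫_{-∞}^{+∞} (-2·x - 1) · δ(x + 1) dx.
1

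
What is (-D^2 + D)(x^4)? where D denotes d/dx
4 x^{2} \left(x - 3\right)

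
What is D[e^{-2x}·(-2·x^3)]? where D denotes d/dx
x^{2} \left(4 x - 6\right) e^{- 2 x}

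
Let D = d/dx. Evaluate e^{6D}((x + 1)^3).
x^{3} + 21 x^{2} + 147 x + 343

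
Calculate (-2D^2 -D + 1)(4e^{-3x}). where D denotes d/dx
- 56 e^{- 3 x}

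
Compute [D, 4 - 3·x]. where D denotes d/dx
-3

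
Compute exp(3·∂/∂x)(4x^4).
4 x^{4} + 48 x^{3} + 216 x^{2} + 432 x + 324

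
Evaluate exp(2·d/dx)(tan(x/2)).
\tan{\left(\frac{x}{2} + 1 \right)}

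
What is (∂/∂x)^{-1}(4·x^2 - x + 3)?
\frac{4 x^{3}}{3} - \frac{x^{2}}{2} + 3 x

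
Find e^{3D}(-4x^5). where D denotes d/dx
- 4 x^{5} - 60 x^{4} - 360 x^{3} - 1080 x^{2} - 1620 x - 972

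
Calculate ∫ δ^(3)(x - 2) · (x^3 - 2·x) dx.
-6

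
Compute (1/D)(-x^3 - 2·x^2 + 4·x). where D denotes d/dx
- \frac{x^{4}}{4} - \frac{2 x^{3}}{3} + 2 x^{2}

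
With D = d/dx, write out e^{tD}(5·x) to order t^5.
5 t + 5 x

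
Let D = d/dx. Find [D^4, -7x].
-28D^{3}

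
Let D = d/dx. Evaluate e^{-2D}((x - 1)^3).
x^{3} - 9 x^{2} + 27 x - 27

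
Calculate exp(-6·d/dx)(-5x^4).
- 5 x^{4} + 120 x^{3} - 1080 x^{2} + 4320 x - 6480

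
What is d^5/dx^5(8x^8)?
53760 x^{3}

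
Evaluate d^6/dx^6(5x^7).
25200 x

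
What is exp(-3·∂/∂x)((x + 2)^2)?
x^{2} - 2 x + 1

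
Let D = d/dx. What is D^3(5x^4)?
120 x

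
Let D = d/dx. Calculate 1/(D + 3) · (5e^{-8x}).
- e^{- 8 x}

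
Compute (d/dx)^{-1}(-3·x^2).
- x^{3}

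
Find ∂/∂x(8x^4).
32 x^{3}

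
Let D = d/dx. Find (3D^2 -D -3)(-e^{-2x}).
- 11 e^{- 2 x}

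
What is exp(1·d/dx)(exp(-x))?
e^{- x - 1}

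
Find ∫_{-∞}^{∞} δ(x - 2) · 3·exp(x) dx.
3 e^{2}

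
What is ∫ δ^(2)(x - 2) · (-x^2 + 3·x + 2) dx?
-2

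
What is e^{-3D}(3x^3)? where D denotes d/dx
3 x^{3} - 27 x^{2} + 81 x - 81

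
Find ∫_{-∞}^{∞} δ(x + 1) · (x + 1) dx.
0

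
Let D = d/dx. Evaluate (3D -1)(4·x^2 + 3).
- 4 x^{2} + 24 x - 3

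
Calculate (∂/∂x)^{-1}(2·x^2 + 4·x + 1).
\frac{2 x^{3}}{3} + 2 x^{2} + x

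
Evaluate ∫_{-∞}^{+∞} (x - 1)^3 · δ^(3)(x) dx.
-6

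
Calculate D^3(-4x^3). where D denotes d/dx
-24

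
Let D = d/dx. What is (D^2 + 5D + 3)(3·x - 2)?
9 x + 9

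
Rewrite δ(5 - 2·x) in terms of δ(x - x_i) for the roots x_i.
\frac{\delta(x - 5/2)}{2}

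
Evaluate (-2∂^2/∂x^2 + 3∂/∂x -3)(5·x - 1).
18 - 15 x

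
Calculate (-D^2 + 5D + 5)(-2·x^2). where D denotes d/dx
- 10 x^{2} - 20 x + 4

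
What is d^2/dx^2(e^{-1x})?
e^{- x}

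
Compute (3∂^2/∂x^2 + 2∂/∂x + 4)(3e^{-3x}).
75 e^{- 3 x}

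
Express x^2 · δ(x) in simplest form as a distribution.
0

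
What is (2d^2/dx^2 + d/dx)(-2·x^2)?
- 4 x - 8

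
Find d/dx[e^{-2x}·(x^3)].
x^{2} \left(3 - 2 x\right) e^{- 2 x}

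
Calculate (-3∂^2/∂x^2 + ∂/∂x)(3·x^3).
9 x \left(x - 6\right)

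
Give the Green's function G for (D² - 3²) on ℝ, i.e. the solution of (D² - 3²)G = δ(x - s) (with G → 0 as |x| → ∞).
-\frac{e^{-3|x-s|}}{6}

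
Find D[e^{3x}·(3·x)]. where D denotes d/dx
\left(9 x + 3\right) e^{3 x}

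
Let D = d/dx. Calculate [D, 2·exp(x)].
2 e^{x}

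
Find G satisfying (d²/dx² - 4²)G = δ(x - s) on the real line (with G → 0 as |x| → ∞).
-\frac{e^{-4|x-s|}}{8}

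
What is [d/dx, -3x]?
-3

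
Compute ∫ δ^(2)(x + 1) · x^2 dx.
2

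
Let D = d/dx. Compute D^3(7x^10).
5040 x^{7}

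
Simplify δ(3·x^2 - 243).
\frac{\delta(x - 9) + \delta(x + 9)}{54}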